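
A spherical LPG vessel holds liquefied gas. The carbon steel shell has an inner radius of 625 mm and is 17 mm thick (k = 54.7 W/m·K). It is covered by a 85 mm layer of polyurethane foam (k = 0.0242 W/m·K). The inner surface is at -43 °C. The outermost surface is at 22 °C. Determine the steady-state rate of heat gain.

Q ≈ 109 W

Radial (spherical) resistances in series:
R_carbon steel shell = (1/0.625 − 1/0.642)/(4π×54.7) = 6.164×10^-5 K/W
R_polyurethane foam = (1/0.642 − 1/0.727)/(4π×0.0242) = 0.5989 K/W
R_total = 0.5989 K/W
Q = ΔT/R_total = 65/0.5989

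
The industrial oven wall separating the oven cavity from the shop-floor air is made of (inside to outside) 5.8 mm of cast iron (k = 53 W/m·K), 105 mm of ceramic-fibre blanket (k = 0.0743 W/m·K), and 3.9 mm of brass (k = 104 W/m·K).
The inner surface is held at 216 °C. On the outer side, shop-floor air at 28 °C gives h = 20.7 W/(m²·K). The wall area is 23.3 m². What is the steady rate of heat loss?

Q ≈ 3000 W

Using the resistance-network approach (series):
R_cast iron = L/(kA) = 0.0058/(53×23.3) = 4.697×10^-6 K/W
R_ceramic-fibre blanket = L/(kA) = 0.105/(0.0743×23.3) = 0.06065 K/W
R_brass = L/(kA) = 0.0039/(104×23.3) = 1.609×10^-6 K/W
R_outer film = 1/(h_o·A) = 1/(20.7×23.3) = 0.002073 K/W
R_total = 0.06273 K/W
Q = ΔT / R_total = 188 / 0.06273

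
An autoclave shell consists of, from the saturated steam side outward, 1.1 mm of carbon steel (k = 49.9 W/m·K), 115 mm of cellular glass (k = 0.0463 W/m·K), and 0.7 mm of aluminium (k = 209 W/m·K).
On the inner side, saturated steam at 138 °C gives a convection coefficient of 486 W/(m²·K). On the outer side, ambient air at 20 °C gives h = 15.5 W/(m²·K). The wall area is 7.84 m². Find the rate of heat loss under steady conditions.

Using the resistance-network approach (series):
R_inner film = 1/(h_i·A) = 1/(486×7.84) = 2.625×10^-4 K/W
R_carbon steel = L/(kA) = 0.0011/(49.9×7.84) = 2.812×10^-6 K/W
R_cellular glass = L/(kA) = 0.115/(0.0463×7.84) = 0.3168 K/W
R_aluminium = L/(kA) = 0.0007/(209×7.84) = 4.272×10^-7 K/W
R_outer film = 1/(h_o·A) = 1/(15.5×7.84) = 0.008229 K/W
R_total = 0.3253 K/W
Q = ΔT / R_total = 118 / 0.3253

Q ≈ 363 W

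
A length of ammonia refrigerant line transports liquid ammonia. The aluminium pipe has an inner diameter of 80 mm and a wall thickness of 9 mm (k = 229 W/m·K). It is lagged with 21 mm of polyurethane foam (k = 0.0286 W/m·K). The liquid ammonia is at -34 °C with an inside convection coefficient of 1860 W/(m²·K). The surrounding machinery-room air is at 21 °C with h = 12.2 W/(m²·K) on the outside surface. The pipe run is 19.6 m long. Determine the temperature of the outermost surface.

T ≈ 16.3 °C

Treating each annulus and film as a series resistance:
R_inner film = 1/(h_i·2πr₁L) = 1/(1860×2π×0.04×19.6) = 1.091×10^-4 K/W
R_aluminium pipe wall = ln(49/40)/(2π×229×19.6) = 7.196×10^-6 K/W
R_polyurethane foam = ln(70/49)/(2π×0.0286×19.6) = 0.1013 K/W
R_outer film = 1/(h_o·2πr_oL) = 1/(12.2×2π×0.07×19.6) = 0.009508 K/W
R_total = 0.1109 K/W
Q = ΔT/R_total = 55/0.1109
Q = 496 W
T_interface = T_inner + Q·ΣR(inner→interface) = -34 + 496×0.1014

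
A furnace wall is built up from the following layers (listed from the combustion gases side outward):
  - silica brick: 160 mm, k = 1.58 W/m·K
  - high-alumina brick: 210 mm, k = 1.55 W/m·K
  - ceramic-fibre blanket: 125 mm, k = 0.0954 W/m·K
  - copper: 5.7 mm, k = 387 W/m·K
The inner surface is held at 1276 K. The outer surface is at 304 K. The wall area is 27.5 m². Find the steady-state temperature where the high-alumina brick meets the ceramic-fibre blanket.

Series thermal resistances:
R_silica brick = L/(kA) = 0.16/(1.58×27.5) = 0.003682 K/W
R_high-alumina brick = L/(kA) = 0.21/(1.55×27.5) = 0.004927 K/W
R_ceramic-fibre blanket = L/(kA) = 0.125/(0.0954×27.5) = 0.04765 K/W
R_copper = L/(kA) = 0.0057/(387×27.5) = 5.356×10^-7 K/W
R_total = 0.05626 K/W;  Q = ΔT/R_total = 972/0.05626 = 17280 W
T_interface = T_inner − Q·ΣR(inner→interface) = 1276 − 17300×0.008609

T ≈ 1130 K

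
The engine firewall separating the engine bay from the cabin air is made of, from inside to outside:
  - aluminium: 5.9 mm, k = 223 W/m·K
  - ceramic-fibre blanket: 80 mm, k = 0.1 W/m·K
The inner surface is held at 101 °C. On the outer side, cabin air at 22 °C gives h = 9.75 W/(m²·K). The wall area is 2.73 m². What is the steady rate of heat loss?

Q ≈ 239 W

Using the resistance-network approach (series):
R_aluminium = L/(kA) = 0.0059/(223×2.73) = 9.691×10^-6 K/W
R_ceramic-fibre blanket = L/(kA) = 0.08/(0.1×2.73) = 0.293 K/W
R_outer film = 1/(h_o·A) = 1/(9.75×2.73) = 0.03757 K/W
R_total = 0.3306 K/W
Q = ΔT / R_total = 79 / 0.3306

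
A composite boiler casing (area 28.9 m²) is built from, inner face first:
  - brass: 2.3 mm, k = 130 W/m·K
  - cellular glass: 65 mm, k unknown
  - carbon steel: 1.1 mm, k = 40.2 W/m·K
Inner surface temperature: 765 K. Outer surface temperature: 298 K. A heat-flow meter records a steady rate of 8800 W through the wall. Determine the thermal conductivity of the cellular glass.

Thermal resistances in series:
R_brass = L/(kA) = 0.0023/(130×28.9) = 6.122×10^-7 K/W
R_carbon steel = L/(kA) = 0.0011/(40.2×28.9) = 9.468×10^-7 K/W
Sum of known resistances R_other = 1.559×10^-6 K/W
Total R = ΔT/Q = 467/8800 = 0.05307 K/W
R_cellular glass = R_total − R_other = 0.05307 K/W
k = L/(R·A) = 0.065/(0.05307×28.9)

k ≈ 0.0424 W/(m·K)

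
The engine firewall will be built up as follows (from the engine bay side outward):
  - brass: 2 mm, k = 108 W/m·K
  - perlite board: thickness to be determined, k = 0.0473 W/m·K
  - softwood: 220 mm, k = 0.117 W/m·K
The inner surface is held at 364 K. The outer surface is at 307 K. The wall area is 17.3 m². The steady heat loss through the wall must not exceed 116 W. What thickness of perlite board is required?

L ≈ 313 mm

Model the wall as resistances in series:
R_brass = L/(kA) = 0.002/(108×17.3) = 1.07×10^-6 K/W
R_softwood = L/(kA) = 0.22/(0.117×17.3) = 0.1087 K/W
Sum of the known resistances R_other = 0.1087 K/W
Required total resistance R_tot = ΔT/Q_allow = 57/116 = 0.4914 K/W
R_perlite board = R_tot − R_other = 0.3827 K/W
L = R·k·A = 0.3827×0.0473×17.3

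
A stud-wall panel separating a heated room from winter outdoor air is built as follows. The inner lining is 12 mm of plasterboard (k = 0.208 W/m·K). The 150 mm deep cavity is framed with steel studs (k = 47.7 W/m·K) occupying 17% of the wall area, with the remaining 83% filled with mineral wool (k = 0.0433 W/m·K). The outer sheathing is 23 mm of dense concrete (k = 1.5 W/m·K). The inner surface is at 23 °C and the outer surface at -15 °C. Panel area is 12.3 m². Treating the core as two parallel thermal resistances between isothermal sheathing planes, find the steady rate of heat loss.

Sheathing layers in series; stud and cavity paths in parallel between them.
R_inner = 0.012/(0.208×12.3) = 0.00469 K/W
R_stud  = 0.15/(47.7×0.17×12.3) = 0.001504 K/W
R_cav   = 0.15/(0.0433×0.83×12.3) = 0.3393 K/W
1/R_core = 1/R_stud + 1/R_cav → R_core = 0.001497 K/W
R_outer = 0.023/(1.5×12.3) = 0.001247 K/W
R_total = 0.007434 K/W
Q = ΔT/R_total = 38/0.007434

Q ≈ 5110 W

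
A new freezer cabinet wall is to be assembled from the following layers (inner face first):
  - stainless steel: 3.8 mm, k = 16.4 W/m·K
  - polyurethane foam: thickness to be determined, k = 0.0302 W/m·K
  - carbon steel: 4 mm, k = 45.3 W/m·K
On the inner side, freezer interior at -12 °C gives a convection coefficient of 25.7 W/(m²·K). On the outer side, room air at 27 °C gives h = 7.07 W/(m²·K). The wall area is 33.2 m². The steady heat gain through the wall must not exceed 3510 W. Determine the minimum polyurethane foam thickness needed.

Using the resistance-network approach (series):
R_inner film = 1/(h_i·A) = 1/(25.7×33.2) = 0.001172 K/W
R_stainless steel = L/(kA) = 0.0038/(16.4×33.2) = 6.979×10^-6 K/W
R_carbon steel = L/(kA) = 0.004/(45.3×33.2) = 2.66×10^-6 K/W
R_outer film = 1/(h_o·A) = 1/(7.07×33.2) = 0.00426 K/W
Sum of the known resistances R_other = 0.005442 K/W
Required total resistance R_tot = ΔT/Q_allow = 39/3510 = 0.01111 K/W
R_polyurethane foam = R_tot − R_other = 0.005669 K/W
L = R·k·A = 0.005669×0.0302×33.2

L ≈ 5.68 mm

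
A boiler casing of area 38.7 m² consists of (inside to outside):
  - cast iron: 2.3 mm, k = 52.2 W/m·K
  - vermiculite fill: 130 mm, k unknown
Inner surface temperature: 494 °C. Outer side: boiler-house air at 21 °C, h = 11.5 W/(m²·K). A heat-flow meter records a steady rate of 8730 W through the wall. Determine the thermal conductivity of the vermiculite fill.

Thermal resistances in series:
R_cast iron = L/(kA) = 0.0023/(52.2×38.7) = 1.139×10^-6 K/W
R_outer film = 1/(h_o·A) = 1/(11.5×38.7) = 0.002247 K/W
Sum of known resistances R_other = 0.002248 K/W
Total R = ΔT/Q = 473/8730 = 0.05418 K/W
R_vermiculite fill = R_total − R_other = 0.05193 K/W
k = L/(R·A) = 0.13/(0.05193×38.7)

k ≈ 0.0647 W/(m·K)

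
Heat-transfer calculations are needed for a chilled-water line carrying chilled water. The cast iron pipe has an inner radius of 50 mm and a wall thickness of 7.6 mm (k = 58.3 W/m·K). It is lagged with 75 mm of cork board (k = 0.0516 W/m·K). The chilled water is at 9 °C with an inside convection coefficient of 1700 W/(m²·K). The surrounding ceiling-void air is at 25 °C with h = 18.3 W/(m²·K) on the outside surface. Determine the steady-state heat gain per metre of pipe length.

Treating each annulus and film as a series resistance:
R_inner film = 1/(h_i·2πr₁L) = 1/(1700×2π×0.05×1) = 0.001872 K/W
R_cast iron pipe wall = ln(57.6/50)/(2π×58.3×1) = 3.863×10^-4 K/W
R_cork board = ln(132.6/57.6)/(2π×0.0516×1) = 2.572 K/W
R_outer film = 1/(h_o·2πr_oL) = 1/(18.3×2π×0.1326×1) = 0.06559 K/W
R_total = 2.64 K/W
Q = ΔT/R_total = 16/2.64

q′ ≈ 6.06 W/m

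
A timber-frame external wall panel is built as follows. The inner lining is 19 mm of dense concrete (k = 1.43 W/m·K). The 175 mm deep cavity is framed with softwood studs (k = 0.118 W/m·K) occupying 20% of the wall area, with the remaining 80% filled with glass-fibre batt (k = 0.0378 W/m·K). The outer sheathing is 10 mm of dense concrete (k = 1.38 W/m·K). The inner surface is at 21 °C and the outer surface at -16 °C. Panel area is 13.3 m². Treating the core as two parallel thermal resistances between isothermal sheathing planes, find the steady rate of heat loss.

Q ≈ 150 W

Sheathing layers in series; stud and cavity paths in parallel between them.
R_inner = 0.019/(1.43×13.3) = 9.99×10^-4 K/W
R_stud  = 0.175/(0.118×0.2×13.3) = 0.5575 K/W
R_cav   = 0.175/(0.0378×0.8×13.3) = 0.4351 K/W
1/R_core = 1/R_stud + 1/R_cav → R_core = 0.2444 K/W
R_outer = 0.01/(1.38×13.3) = 5.448×10^-4 K/W
R_total = 0.2459 K/W
Q = ΔT/R_total = 37/0.2459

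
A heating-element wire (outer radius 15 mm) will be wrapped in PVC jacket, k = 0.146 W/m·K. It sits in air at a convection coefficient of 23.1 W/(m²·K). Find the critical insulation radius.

r_cr ≈ 6.32 mm

For a cylinder r_cr = k/h = 0.146/23.1
r_cr = 6.32 mm; since the bare radius (15 mm) is above r_cr, any added insulation will reduce heat loss.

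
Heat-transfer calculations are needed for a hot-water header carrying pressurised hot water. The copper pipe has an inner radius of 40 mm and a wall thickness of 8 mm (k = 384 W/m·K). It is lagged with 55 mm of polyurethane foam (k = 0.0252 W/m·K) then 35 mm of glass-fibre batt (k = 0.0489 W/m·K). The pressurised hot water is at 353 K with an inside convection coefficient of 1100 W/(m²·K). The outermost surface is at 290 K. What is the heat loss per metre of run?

Treating each annulus and film as a series resistance:
R_inner film = 1/(h_i·2πr₁L) = 1/(1100×2π×0.04×1) = 0.003617 K/W
R_copper pipe wall = ln(48/40)/(2π×384×1) = 7.557×10^-5 K/W
R_polyurethane foam = ln(103/48)/(2π×0.0252×1) = 4.822 K/W
R_glass-fibre batt = ln(138/103)/(2π×0.0489×1) = 0.9521 K/W
R_total = 5.778 K/W
Q = ΔT/R_total = 63/5.778

q′ ≈ 10.9 W/m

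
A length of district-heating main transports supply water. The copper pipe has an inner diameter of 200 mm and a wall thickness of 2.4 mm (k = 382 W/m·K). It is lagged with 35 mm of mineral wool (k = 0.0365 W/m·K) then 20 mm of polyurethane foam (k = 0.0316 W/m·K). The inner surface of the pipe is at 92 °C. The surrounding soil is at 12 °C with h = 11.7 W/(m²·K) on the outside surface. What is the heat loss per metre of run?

q′ ≈ 39 W/m

For a radial system each layer contributes R = ln(r_out/r_in)/(2πkL); films add R = 1/(hA).
R_copper pipe wall = ln(102.4/100)/(2π×382×1) = 9.881×10^-6 K/W
R_mineral wool = ln(137.4/102.4)/(2π×0.0365×1) = 1.282 K/W
R_polyurethane foam = ln(157.4/137.4)/(2π×0.0316×1) = 0.6844 K/W
R_outer film = 1/(h_o·2πr_oL) = 1/(11.7×2π×0.1574×1) = 0.08642 K/W
R_total = 2.053 K/W
Q = ΔT/R_total = 80/2.053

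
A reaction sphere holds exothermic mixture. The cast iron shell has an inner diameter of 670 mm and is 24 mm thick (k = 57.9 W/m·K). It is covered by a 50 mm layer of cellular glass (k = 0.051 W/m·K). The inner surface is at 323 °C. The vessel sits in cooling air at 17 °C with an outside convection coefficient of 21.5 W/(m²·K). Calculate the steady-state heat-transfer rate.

Radial (spherical) resistances in series:
R_cast iron shell = (1/0.335 − 1/0.359)/(4π×57.9) = 2.743×10^-4 K/W
R_cellular glass = (1/0.359 − 1/0.409)/(4π×0.051) = 0.5313 K/W
R_outer film = 1/(h·4πr_o²) = 1/(21.5×4π×0.409²) = 0.02213 K/W
R_total = 0.5537 K/W
Q = ΔT/R_total = 306/0.5537

Q ≈ 553 W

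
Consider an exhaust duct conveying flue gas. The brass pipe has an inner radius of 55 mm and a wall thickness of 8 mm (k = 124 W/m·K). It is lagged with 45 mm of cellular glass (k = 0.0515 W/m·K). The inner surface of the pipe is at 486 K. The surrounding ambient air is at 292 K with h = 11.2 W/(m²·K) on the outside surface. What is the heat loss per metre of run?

q′ ≈ 108 W/m

Radial resistances (cylindrical: R_cond = ln(r_o/r_i)/(2πkL), R_conv = 1/(h·2πrL)):
R_brass pipe wall = ln(63/55)/(2π×124×1) = 1.743×10^-4 K/W
R_cellular glass = ln(108/63)/(2π×0.0515×1) = 1.666 K/W
R_outer film = 1/(h_o·2πr_oL) = 1/(11.2×2π×0.108×1) = 0.1316 K/W
R_total = 1.797 K/W
Q = ΔT/R_total = 194/1.797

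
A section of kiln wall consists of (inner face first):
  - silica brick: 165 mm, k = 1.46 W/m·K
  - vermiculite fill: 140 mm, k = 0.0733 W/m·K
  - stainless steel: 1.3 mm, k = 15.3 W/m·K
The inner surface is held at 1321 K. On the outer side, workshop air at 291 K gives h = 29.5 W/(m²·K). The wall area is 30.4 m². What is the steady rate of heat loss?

Thermal resistances in series:
R_silica brick = L/(kA) = 0.165/(1.46×30.4) = 0.003718 K/W
R_vermiculite fill = L/(kA) = 0.14/(0.0733×30.4) = 0.06283 K/W
R_stainless steel = L/(kA) = 0.0013/(15.3×30.4) = 2.795×10^-6 K/W
R_outer film = 1/(h_o·A) = 1/(29.5×30.4) = 0.001115 K/W
R_total = 0.06766 K/W
Q = ΔT / R_total = 1030 / 0.06766

Q ≈ 15200 W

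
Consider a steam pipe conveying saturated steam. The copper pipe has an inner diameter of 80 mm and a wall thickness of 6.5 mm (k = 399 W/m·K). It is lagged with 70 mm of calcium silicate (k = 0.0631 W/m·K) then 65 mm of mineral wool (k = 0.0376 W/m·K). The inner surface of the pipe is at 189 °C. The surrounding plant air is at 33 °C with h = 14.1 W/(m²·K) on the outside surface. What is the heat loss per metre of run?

Treating each annulus and film as a series resistance:
R_copper pipe wall = ln(46.5/40)/(2π×399×1) = 6.006×10^-5 K/W
R_calcium silicate = ln(116.5/46.5)/(2π×0.0631×1) = 2.317 K/W
R_mineral wool = ln(181.5/116.5)/(2π×0.0376×1) = 1.877 K/W
R_outer film = 1/(h_o·2πr_oL) = 1/(14.1×2π×0.1815×1) = 0.06219 K/W
R_total = 4.255 K/W
Q = ΔT/R_total = 156/4.255

q′ ≈ 36.7 W/m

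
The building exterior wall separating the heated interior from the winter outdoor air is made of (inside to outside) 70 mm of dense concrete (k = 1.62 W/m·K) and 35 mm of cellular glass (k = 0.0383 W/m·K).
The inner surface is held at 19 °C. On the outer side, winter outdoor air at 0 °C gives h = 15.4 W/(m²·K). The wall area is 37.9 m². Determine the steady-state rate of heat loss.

Series thermal resistances:
R_dense concrete = L/(kA) = 0.07/(1.62×37.9) = 0.00114 K/W
R_cellular glass = L/(kA) = 0.035/(0.0383×37.9) = 0.02411 K/W
R_outer film = 1/(h_o·A) = 1/(15.4×37.9) = 0.001713 K/W
R_total = 0.02697 K/W
Q = ΔT / R_total = 19 / 0.02697

Q ≈ 705 W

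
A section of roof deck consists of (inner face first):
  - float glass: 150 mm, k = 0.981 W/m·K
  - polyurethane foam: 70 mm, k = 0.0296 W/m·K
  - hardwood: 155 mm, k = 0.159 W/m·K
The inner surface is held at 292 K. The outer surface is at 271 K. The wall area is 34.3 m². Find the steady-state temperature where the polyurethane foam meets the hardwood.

Model the wall as resistances in series:
R_float glass = L/(kA) = 0.15/(0.981×34.3) = 0.004458 K/W
R_polyurethane foam = L/(kA) = 0.07/(0.0296×34.3) = 0.06895 K/W
R_hardwood = L/(kA) = 0.155/(0.159×34.3) = 0.02842 K/W
R_total = 0.1018 K/W;  Q = ΔT/R_total = 21/0.1018 = 206.2 W
T_interface = T_inner − Q·ΣR(inner→interface) = 292 − 206×0.0734

T ≈ 277 K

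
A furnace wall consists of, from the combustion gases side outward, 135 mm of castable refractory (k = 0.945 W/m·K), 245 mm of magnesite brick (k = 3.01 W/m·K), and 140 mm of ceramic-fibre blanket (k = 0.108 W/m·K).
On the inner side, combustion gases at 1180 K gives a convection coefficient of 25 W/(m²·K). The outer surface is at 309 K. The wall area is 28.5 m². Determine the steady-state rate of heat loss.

Thermal resistances in series:
R_inner film = 1/(h_i·A) = 1/(25×28.5) = 0.001404 K/W
R_castable refractory = L/(kA) = 0.135/(0.945×28.5) = 0.005013 K/W
R_magnesite brick = L/(kA) = 0.245/(3.01×28.5) = 0.002856 K/W
R_ceramic-fibre blanket = L/(kA) = 0.14/(0.108×28.5) = 0.04548 K/W
R_total = 0.05476 K/W
Q = ΔT / R_total = 871 / 0.05476

Q ≈ 15900 W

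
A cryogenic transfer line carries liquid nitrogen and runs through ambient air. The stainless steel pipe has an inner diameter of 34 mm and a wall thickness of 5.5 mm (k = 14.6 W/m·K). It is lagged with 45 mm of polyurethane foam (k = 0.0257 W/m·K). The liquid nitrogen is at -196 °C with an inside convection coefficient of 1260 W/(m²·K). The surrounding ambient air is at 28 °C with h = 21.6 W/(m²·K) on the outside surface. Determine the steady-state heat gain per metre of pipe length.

q′ ≈ 32.4 W/m

Treating each annulus and film as a series resistance:
R_inner film = 1/(h_i·2πr₁L) = 1/(1260×2π×0.017×1) = 0.00743 K/W
R_stainless steel pipe wall = ln(22.5/17)/(2π×14.6×1) = 0.003056 K/W
R_polyurethane foam = ln(67.5/22.5)/(2π×0.0257×1) = 6.803 K/W
R_outer film = 1/(h_o·2πr_oL) = 1/(21.6×2π×0.0675×1) = 0.1092 K/W
R_total = 6.923 K/W
Q = ΔT/R_total = 224/6.923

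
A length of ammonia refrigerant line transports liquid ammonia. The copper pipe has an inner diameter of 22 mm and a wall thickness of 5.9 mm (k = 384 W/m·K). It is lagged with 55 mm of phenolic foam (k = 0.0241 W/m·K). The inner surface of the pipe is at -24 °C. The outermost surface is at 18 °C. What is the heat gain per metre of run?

Per-layer cylindrical resistances, series-summed:
R_copper pipe wall = ln(16.9/11)/(2π×384×1) = 1.78×10^-4 K/W
R_phenolic foam = ln(71.9/16.9)/(2π×0.0241×1) = 9.562 K/W
R_total = 9.562 K/W
Q = ΔT/R_total = 42/9.562

q′ ≈ 4.39 W/m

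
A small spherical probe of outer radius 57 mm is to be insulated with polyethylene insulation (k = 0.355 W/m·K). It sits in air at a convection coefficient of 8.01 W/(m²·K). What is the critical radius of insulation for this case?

r_cr ≈ 88.6 mm

For a sphere r_cr = 2k/h = 2×0.355/8.01
r_cr = 88.6 mm; since the bare radius (57 mm) is below r_cr, adding a thin layer of insulation will *increase* heat loss.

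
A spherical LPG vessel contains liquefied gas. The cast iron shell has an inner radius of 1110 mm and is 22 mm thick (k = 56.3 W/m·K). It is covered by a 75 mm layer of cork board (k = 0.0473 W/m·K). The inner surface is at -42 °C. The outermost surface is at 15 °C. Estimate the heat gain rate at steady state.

Q ≈ 617 W

Spherical conduction: R = (1/r_in − 1/r_out)/(4πk) per layer; series-sum.
R_cast iron shell = (1/1.11 − 1/1.132)/(4π×56.3) = 2.475×10^-5 K/W
R_cork board = (1/1.132 − 1/1.207)/(4π×0.0473) = 0.09235 K/W
R_total = 0.09237 K/W
Q = ΔT/R_total = 57/0.09237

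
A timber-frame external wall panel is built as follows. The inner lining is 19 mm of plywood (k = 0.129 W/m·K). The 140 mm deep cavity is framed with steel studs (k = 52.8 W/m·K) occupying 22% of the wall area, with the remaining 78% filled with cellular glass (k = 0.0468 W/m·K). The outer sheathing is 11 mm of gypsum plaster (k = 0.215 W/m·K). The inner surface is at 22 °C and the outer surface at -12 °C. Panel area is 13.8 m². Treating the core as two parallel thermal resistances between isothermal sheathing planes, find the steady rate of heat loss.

Sheathing layers in series; stud and cavity paths in parallel between them.
R_inner = 0.019/(0.129×13.8) = 0.01067 K/W
R_stud  = 0.14/(52.8×0.22×13.8) = 8.734×10^-4 K/W
R_cav   = 0.14/(0.0468×0.78×13.8) = 0.2779 K/W
1/R_core = 1/R_stud + 1/R_cav → R_core = 8.706×10^-4 K/W
R_outer = 0.011/(0.215×13.8) = 0.003707 K/W
R_total = 0.01525 K/W
Q = ΔT/R_total = 34/0.01525

Q ≈ 2230 W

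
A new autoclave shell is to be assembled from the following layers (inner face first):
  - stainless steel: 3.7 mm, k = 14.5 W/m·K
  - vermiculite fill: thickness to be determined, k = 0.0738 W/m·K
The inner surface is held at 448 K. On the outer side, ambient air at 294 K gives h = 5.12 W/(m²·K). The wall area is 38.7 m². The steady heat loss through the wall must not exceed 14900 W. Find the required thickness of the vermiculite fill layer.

L ≈ 15.1 mm

Treating each layer as a thermal resistance in series:
R_stainless steel = L/(kA) = 0.0037/(14.5×38.7) = 6.594×10^-6 K/W
R_outer film = 1/(h_o·A) = 1/(5.12×38.7) = 0.005047 K/W
Sum of the known resistances R_other = 0.005053 K/W
Required total resistance R_tot = ΔT/Q_allow = 154/14900 = 0.01034 K/W
R_vermiculite fill = R_tot − R_other = 0.005282 K/W
L = R·k·A = 0.005282×0.0738×38.7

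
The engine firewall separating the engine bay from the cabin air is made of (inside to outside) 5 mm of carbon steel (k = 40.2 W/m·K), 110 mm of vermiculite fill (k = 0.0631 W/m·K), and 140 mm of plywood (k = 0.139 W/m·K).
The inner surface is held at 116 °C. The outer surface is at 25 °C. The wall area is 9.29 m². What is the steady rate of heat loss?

Series thermal resistances:
R_carbon steel = L/(kA) = 0.005/(40.2×9.29) = 1.339×10^-5 K/W
R_vermiculite fill = L/(kA) = 0.11/(0.0631×9.29) = 0.1876 K/W
R_plywood = L/(kA) = 0.14/(0.139×9.29) = 0.1084 K/W
R_total = 0.2961 K/W
Q = ΔT / R_total = 91 / 0.2961

Q ≈ 307 W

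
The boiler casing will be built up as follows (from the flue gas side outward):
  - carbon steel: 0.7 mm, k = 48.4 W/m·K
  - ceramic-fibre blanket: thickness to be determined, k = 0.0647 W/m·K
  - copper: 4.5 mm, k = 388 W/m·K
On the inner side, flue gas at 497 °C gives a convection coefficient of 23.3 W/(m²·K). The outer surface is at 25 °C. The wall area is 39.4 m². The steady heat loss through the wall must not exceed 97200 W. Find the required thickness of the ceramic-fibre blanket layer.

Using the resistance-network approach (series):
R_inner film = 1/(h_i·A) = 1/(23.3×39.4) = 0.001089 K/W
R_carbon steel = L/(kA) = 0.0007/(48.4×39.4) = 3.671×10^-7 K/W
R_copper = L/(kA) = 0.0045/(388×39.4) = 2.944×10^-7 K/W
Sum of the known resistances R_other = 0.00109 K/W
Required total resistance R_tot = ΔT/Q_allow = 472/97200 = 0.004856 K/W
R_ceramic-fibre blanket = R_tot − R_other = 0.003766 K/W
L = R·k·A = 0.003766×0.0647×39.4

L ≈ 9.6 mm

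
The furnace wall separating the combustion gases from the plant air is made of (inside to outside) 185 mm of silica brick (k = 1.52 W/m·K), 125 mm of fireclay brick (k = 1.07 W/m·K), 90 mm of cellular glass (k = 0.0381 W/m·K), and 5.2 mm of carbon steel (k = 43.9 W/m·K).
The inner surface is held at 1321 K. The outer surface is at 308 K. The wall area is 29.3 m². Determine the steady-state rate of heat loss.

Thermal resistances in series:
R_silica brick = L/(kA) = 0.185/(1.52×29.3) = 0.004154 K/W
R_fireclay brick = L/(kA) = 0.125/(1.07×29.3) = 0.003987 K/W
R_cellular glass = L/(kA) = 0.09/(0.0381×29.3) = 0.08062 K/W
R_carbon steel = L/(kA) = 0.0052/(43.9×29.3) = 4.043×10^-6 K/W
R_total = 0.08877 K/W
Q = ΔT / R_total = 1013 / 0.08877

Q ≈ 11400 W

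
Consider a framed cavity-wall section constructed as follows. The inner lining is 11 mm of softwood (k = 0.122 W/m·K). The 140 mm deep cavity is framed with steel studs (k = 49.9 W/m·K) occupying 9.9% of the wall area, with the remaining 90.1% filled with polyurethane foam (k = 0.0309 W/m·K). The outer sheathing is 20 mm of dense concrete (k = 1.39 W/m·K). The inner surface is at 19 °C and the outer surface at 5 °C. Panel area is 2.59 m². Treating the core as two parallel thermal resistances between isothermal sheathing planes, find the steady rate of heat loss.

Q ≈ 273 W

Sheathing layers in series; stud and cavity paths in parallel between them.
R_inner = 0.011/(0.122×2.59) = 0.03481 K/W
R_stud  = 0.14/(49.9×0.099×2.59) = 0.01094 K/W
R_cav   = 0.14/(0.0309×0.901×2.59) = 1.942 K/W
1/R_core = 1/R_stud + 1/R_cav → R_core = 0.01088 K/W
R_outer = 0.02/(1.39×2.59) = 0.005555 K/W
R_total = 0.05125 K/W
Q = ΔT/R_total = 14/0.05125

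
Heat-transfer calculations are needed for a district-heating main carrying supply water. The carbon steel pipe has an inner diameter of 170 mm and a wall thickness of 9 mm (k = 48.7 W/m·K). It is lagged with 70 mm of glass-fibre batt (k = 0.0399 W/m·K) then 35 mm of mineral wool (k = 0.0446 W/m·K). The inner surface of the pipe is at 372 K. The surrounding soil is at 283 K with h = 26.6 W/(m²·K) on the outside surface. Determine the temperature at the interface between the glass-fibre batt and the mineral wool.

For a radial system each layer contributes R = ln(r_out/r_in)/(2πkL); films add R = 1/(hA).
R_carbon steel pipe wall = ln(94/85)/(2π×48.7×1) = 3.289×10^-4 K/W
R_glass-fibre batt = ln(164/94)/(2π×0.0399×1) = 2.22 K/W
R_mineral wool = ln(199/164)/(2π×0.0446×1) = 0.6903 K/W
R_outer film = 1/(h_o·2πr_oL) = 1/(26.6×2π×0.199×1) = 0.03007 K/W
R_total = 2.941 K/W
Q = ΔT/R_total = 89/2.941
Q = 30.3 W/m
T_interface = T_inner − Q·ΣR(inner→interface) = 372 − 30.3×2.22

T ≈ 305 K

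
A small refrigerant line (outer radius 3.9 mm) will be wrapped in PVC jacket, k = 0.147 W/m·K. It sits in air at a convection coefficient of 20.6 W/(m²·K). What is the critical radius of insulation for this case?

r_cr ≈ 7.14 mm

For a cylinder r_cr = k/h = 0.147/20.6
r_cr = 7.14 mm; since the bare radius (3.9 mm) is below r_cr, adding a thin layer of insulation will *increase* heat loss.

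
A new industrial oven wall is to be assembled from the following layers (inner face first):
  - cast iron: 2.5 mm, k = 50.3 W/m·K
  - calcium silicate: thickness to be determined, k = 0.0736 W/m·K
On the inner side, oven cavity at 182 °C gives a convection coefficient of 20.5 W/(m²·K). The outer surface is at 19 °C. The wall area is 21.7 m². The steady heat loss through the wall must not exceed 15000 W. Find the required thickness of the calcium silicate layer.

Using the resistance-network approach (series):
R_inner film = 1/(h_i·A) = 1/(20.5×21.7) = 0.002248 K/W
R_cast iron = L/(kA) = 0.0025/(50.3×21.7) = 2.29×10^-6 K/W
Sum of the known resistances R_other = 0.00225 K/W
Required total resistance R_tot = ΔT/Q_allow = 163/15000 = 0.01087 K/W
R_calcium silicate = R_tot − R_other = 0.008616 K/W
L = R·k·A = 0.008616×0.0736×21.7

L ≈ 13.8 mm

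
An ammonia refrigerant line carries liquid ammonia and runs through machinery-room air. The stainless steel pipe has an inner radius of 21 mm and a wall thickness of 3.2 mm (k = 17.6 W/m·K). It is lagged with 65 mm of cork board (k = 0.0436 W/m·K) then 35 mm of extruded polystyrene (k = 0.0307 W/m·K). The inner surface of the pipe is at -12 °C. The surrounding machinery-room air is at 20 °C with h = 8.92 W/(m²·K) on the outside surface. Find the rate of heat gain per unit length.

q′ ≈ 4.83 W/m

Cylindrical conduction, so R = ln(r₂/r₁)/(2πkL) per layer, in series:
R_stainless steel pipe wall = ln(24.2/21)/(2π×17.6×1) = 0.001283 K/W
R_cork board = ln(89.2/24.2)/(2π×0.0436×1) = 4.762 K/W
R_extruded polystyrene = ln(124.2/89.2)/(2π×0.0307×1) = 1.716 K/W
R_outer film = 1/(h_o·2πr_oL) = 1/(8.92×2π×0.1242×1) = 0.1437 K/W
R_total = 6.623 K/W
Q = ΔT/R_total = 32/6.623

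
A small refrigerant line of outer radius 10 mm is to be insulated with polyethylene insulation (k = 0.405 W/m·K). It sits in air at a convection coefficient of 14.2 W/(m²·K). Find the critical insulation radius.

r_cr ≈ 28.5 mm

For a cylinder r_cr = k/h = 0.405/14.2
r_cr = 28.5 mm; since the bare radius (10 mm) is below r_cr, adding a thin layer of insulation will *increase* heat loss.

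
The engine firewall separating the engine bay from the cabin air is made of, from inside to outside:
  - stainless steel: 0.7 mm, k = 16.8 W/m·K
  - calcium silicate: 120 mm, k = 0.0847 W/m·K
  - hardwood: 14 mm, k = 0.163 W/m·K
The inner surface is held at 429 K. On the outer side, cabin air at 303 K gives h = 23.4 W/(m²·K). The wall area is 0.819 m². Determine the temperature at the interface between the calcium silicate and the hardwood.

Using the resistance-network approach (series):
R_stainless steel = L/(kA) = 0.0007/(16.8×0.819) = 5.088×10^-5 K/W
R_calcium silicate = L/(kA) = 0.12/(0.0847×0.819) = 1.73 K/W
R_hardwood = L/(kA) = 0.014/(0.163×0.819) = 0.1049 K/W
R_outer film = 1/(h_o·A) = 1/(23.4×0.819) = 0.05218 K/W
R_total = 1.887 K/W;  Q = ΔT/R_total = 126/1.887 = 66.77 W
T_interface = T_inner − Q·ΣR(inner→interface) = 429 − 66.8×1.73

T ≈ 313 K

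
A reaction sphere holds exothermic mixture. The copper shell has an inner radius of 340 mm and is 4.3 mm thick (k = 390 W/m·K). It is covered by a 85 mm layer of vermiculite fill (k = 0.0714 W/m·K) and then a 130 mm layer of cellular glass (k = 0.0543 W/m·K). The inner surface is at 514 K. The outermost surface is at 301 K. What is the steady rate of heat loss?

Q ≈ 148 W

Radial (spherical) resistances in series:
R_copper shell = (1/0.34 − 1/0.3443)/(4π×390) = 7.495×10^-6 K/W
R_vermiculite fill = (1/0.3443 − 1/0.4293)/(4π×0.0714) = 0.6409 K/W
R_cellular glass = (1/0.4293 − 1/0.5593)/(4π×0.0543) = 0.7935 K/W
R_total = 1.434 K/W
Q = ΔT/R_total = 213/1.434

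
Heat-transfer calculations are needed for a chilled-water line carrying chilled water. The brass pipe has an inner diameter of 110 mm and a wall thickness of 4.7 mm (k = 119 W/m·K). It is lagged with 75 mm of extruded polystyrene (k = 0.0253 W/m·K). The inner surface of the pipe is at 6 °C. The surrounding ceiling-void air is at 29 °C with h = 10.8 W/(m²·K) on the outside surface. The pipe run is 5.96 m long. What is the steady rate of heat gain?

For a radial system each layer contributes R = ln(r_out/r_in)/(2πkL); films add R = 1/(hA).
R_brass pipe wall = ln(59.7/55)/(2π×119×5.96) = 1.84×10^-5 K/W
R_extruded polystyrene = ln(134.7/59.7)/(2π×0.0253×5.96) = 0.8589 K/W
R_outer film = 1/(h_o·2πr_oL) = 1/(10.8×2π×0.1347×5.96) = 0.01836 K/W
R_total = 0.8772 K/W
Q = ΔT/R_total = 23/0.8772

Q ≈ 26.2 W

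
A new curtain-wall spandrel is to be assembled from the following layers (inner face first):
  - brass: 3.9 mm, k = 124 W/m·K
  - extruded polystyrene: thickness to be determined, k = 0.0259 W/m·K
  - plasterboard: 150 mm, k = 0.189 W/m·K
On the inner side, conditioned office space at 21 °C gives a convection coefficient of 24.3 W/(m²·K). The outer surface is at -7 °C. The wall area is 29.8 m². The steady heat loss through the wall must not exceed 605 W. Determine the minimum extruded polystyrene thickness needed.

L ≈ 14.1 mm

Using the resistance-network approach (series):
R_inner film = 1/(h_i·A) = 1/(24.3×29.8) = 0.001381 K/W
R_brass = L/(kA) = 0.0039/(124×29.8) = 1.055×10^-6 K/W
R_plasterboard = L/(kA) = 0.15/(0.189×29.8) = 0.02663 K/W
Sum of the known resistances R_other = 0.02801 K/W
Required total resistance R_tot = ΔT/Q_allow = 28/605 = 0.04628 K/W
R_extruded polystyrene = R_tot − R_other = 0.01827 K/W
L = R·k·A = 0.01827×0.0259×29.8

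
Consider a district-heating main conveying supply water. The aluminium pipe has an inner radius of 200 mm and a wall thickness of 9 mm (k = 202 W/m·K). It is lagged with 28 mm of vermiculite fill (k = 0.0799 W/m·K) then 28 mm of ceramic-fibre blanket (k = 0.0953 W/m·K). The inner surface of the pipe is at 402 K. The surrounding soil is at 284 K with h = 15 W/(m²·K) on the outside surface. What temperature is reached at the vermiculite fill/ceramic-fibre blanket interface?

T ≈ 340 K

Radial resistances (cylindrical: R_cond = ln(r_o/r_i)/(2πkL), R_conv = 1/(h·2πrL)):
R_aluminium pipe wall = ln(209/200)/(2π×202×1) = 3.468×10^-5 K/W
R_vermiculite fill = ln(237/209)/(2π×0.0799×1) = 0.2504 K/W
R_ceramic-fibre blanket = ln(265/237)/(2π×0.0953×1) = 0.1865 K/W
R_outer film = 1/(h_o·2πr_oL) = 1/(15×2π×0.265×1) = 0.04004 K/W
R_total = 0.477 K/W
Q = ΔT/R_total = 118/0.477
Q = 247 W/m
T_interface = T_inner − Q·ΣR(inner→interface) = 402 − 247×0.2505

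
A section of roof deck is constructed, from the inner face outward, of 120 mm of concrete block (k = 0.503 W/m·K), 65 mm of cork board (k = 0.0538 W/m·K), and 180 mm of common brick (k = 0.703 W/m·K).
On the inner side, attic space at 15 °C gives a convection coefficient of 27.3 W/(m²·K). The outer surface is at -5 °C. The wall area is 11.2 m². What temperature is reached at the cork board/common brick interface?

T ≈ -2.06 °C

Using the resistance-network approach (series):
R_inner film = 1/(h_i·A) = 1/(27.3×11.2) = 0.003271 K/W
R_concrete block = L/(kA) = 0.12/(0.503×11.2) = 0.0213 K/W
R_cork board = L/(kA) = 0.065/(0.0538×11.2) = 0.1079 K/W
R_common brick = L/(kA) = 0.18/(0.703×11.2) = 0.02286 K/W
R_total = 0.1553 K/W;  Q = ΔT/R_total = 20/0.1553 = 128.8 W
T_interface = T_inner − Q·ΣR(inner→interface) = 15 − 129×0.1324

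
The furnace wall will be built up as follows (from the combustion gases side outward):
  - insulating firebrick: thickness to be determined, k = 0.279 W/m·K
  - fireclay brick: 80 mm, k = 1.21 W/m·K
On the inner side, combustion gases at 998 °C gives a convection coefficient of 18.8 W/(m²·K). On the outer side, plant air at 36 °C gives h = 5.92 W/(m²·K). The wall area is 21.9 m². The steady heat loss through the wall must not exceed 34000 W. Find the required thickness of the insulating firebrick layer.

L ≈ 92.5 mm

Model the wall as resistances in series:
R_inner film = 1/(h_i·A) = 1/(18.8×21.9) = 0.002429 K/W
R_fireclay brick = L/(kA) = 0.08/(1.21×21.9) = 0.003019 K/W
R_outer film = 1/(h_o·A) = 1/(5.92×21.9) = 0.007713 K/W
Sum of the known resistances R_other = 0.01316 K/W
Required total resistance R_tot = ΔT/Q_allow = 962/34000 = 0.02829 K/W
R_insulating firebrick = R_tot − R_other = 0.01513 K/W
L = R·k·A = 0.01513×0.279×21.9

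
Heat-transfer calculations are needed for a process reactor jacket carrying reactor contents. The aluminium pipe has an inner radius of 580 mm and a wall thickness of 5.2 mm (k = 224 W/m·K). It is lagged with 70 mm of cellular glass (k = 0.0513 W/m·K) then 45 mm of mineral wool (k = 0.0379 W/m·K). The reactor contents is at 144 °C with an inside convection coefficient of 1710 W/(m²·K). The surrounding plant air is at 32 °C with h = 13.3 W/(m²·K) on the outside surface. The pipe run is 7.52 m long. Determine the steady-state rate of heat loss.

Cylindrical conduction, so R = ln(r₂/r₁)/(2πkL) per layer, in series:
R_inner film = 1/(h_i·2πr₁L) = 1/(1710×2π×0.58×7.52) = 2.134×10^-5 K/W
R_aluminium pipe wall = ln(585.2/580)/(2π×224×7.52) = 8.433×10^-7 K/W
R_cellular glass = ln(655.2/585.2)/(2π×0.0513×7.52) = 0.04661 K/W
R_mineral wool = ln(700.2/655.2)/(2π×0.0379×7.52) = 0.03709 K/W
R_outer film = 1/(h_o·2πr_oL) = 1/(13.3×2π×0.7002×7.52) = 0.002273 K/W
R_total = 0.086 K/W
Q = ΔT/R_total = 112/0.086

Q ≈ 1300 W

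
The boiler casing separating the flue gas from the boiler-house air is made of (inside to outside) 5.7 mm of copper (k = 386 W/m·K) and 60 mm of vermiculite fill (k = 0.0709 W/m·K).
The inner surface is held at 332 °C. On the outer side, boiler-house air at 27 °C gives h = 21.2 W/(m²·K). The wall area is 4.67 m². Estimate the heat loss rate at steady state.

Q ≈ 1590 W

Series thermal resistances:
R_copper = L/(kA) = 0.0057/(386×4.67) = 3.162×10^-6 K/W
R_vermiculite fill = L/(kA) = 0.06/(0.0709×4.67) = 0.1812 K/W
R_outer film = 1/(h_o·A) = 1/(21.2×4.67) = 0.0101 K/W
R_total = 0.1913 K/W
Q = ΔT / R_total = 305 / 0.1913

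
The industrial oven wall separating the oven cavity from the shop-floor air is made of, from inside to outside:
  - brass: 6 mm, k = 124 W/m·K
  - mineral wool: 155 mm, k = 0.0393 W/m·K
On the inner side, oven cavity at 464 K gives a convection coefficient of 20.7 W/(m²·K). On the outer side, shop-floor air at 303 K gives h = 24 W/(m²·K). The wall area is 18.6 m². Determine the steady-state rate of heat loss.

Thermal resistances in series:
R_inner film = 1/(h_i·A) = 1/(20.7×18.6) = 0.002597 K/W
R_brass = L/(kA) = 0.006/(124×18.6) = 2.601×10^-6 K/W
R_mineral wool = L/(kA) = 0.155/(0.0393×18.6) = 0.212 K/W
R_outer film = 1/(h_o·A) = 1/(24×18.6) = 0.00224 K/W
R_total = 0.2169 K/W
Q = ΔT / R_total = 161 / 0.2169

Q ≈ 742 W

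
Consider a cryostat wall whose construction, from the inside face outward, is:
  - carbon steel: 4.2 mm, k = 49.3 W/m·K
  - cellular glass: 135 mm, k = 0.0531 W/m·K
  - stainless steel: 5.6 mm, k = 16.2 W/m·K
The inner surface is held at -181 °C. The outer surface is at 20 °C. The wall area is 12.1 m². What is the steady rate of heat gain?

Q ≈ 956 W

Thermal resistances in series:
R_carbon steel = L/(kA) = 0.0042/(49.3×12.1) = 7.041×10^-6 K/W
R_cellular glass = L/(kA) = 0.135/(0.0531×12.1) = 0.2101 K/W
R_stainless steel = L/(kA) = 0.0056/(16.2×12.1) = 2.857×10^-5 K/W
R_total = 0.2101 K/W
Q = ΔT / R_total = 201 / 0.2101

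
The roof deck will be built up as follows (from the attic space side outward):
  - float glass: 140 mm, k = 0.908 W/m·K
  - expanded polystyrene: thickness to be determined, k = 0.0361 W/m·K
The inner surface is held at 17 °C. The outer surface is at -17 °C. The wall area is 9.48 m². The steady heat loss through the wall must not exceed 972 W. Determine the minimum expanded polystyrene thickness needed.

L ≈ 6.4 mm

Treating each layer as a thermal resistance in series:
R_float glass = L/(kA) = 0.14/(0.908×9.48) = 0.01626 K/W
Sum of the known resistances R_other = 0.01626 K/W
Required total resistance R_tot = ΔT/Q_allow = 34/972 = 0.03498 K/W
R_expanded polystyrene = R_tot − R_other = 0.01872 K/W
L = R·k·A = 0.01872×0.0361×9.48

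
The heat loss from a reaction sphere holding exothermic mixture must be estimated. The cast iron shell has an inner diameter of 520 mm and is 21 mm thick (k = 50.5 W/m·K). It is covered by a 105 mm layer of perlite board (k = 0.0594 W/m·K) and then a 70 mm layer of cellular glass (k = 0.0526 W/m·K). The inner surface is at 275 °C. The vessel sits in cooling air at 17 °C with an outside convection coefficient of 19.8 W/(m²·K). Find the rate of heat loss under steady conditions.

Radial (spherical) resistances in series:
R_cast iron shell = (1/0.26 − 1/0.281)/(4π×50.5) = 4.529×10^-4 K/W
R_perlite board = (1/0.281 − 1/0.386)/(4π×0.0594) = 1.297 K/W
R_cellular glass = (1/0.386 − 1/0.456)/(4π×0.0526) = 0.6017 K/W
R_outer film = 1/(h·4πr_o²) = 1/(19.8×4π×0.456²) = 0.01933 K/W
R_total = 1.918 K/W
Q = ΔT/R_total = 258/1.918

Q ≈ 134 W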